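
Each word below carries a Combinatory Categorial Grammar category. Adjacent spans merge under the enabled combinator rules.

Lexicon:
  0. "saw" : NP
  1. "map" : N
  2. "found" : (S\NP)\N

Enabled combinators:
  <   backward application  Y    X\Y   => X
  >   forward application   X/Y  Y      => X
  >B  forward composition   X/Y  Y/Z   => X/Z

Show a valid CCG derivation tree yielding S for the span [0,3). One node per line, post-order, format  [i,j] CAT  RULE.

[0,1] NP  lex  "saw"
[1,2] N  lex  "map"
[2,3] (S\NP)\N  lex  "found"
[1,3] S\NP  <  k=2
[0,3] S  <  k=1

[0,3] S   <
  [0,1] "saw" : NP
  [1,3] S\NP   <
    [1,2] "map" : N
    [2,3] "found" : (S\NP)\N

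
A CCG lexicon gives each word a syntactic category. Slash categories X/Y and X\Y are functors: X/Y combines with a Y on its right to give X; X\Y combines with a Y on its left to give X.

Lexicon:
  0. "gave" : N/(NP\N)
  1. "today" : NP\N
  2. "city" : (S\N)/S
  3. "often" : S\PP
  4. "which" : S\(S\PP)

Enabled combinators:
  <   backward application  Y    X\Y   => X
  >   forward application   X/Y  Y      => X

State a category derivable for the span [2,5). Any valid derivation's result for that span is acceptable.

S\N

[0,5] S   <
  [0,2] N   >
    [0,1] "gave" : N/(NP\N)
    [1,2] "today" : NP\N
  [2,5] S\N   >
    [2,3] "city" : (S\N)/S
    [3,5] S   <
      [3,4] "often" : S\PP
      [4,5] "which" : S\(S\PP)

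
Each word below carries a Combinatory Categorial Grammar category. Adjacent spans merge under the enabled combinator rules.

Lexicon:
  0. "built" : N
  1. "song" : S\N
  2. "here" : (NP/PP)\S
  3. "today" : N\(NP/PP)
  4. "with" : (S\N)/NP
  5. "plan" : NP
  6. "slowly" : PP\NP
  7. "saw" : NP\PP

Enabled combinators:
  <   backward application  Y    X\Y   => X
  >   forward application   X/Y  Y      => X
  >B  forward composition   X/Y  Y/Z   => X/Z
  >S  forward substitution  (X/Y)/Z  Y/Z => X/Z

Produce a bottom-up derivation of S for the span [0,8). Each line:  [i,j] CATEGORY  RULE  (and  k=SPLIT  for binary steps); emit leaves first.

[0,8] S   <
  [0,4] N   <
    [0,3] NP/PP   <
      [0,2] S   <
        [0,1] "built" : N
        [1,2] "song" : S\N
      [2,3] "here" : (NP/PP)\S
    [3,4] "today" : N\(NP/PP)
  [4,8] S\N   >
    [4,5] "with" : (S\N)/NP
    [5,8] NP   <
      [5,7] PP   <
        [5,6] "plan" : NP
        [6,7] "slowly" : PP\NP
      [7,8] "saw" : NP\PP

[0,1] N  lex  "built"
[1,2] S\N  lex  "song"
[0,2] S  <  k=1
[2,3] (NP/PP)\S  lex  "here"
[0,3] NP/PP  <  k=2
[3,4] N\(NP/PP)  lex  "today"
[0,4] N  <  k=3
[4,5] (S\N)/NP  lex  "with"
[5,6] NP  lex  "plan"
[6,7] PP\NP  lex  "slowly"
[5,7] PP  <  k=6
[7,8] NP\PP  lex  "saw"
[5,8] NP  <  k=7
[4,8] S\N  >  k=5
[0,8] S  <  k=4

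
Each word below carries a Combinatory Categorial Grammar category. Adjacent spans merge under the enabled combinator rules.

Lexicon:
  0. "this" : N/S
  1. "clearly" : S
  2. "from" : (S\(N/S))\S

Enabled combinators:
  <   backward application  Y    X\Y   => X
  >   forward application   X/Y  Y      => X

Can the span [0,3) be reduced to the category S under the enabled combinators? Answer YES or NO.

YES

[0,3] S   <
  [0,1] "this" : N/S
  [1,3] S\(N/S)   <
    [1,2] "clearly" : S
    [2,3] "from" : (S\(N/S))\S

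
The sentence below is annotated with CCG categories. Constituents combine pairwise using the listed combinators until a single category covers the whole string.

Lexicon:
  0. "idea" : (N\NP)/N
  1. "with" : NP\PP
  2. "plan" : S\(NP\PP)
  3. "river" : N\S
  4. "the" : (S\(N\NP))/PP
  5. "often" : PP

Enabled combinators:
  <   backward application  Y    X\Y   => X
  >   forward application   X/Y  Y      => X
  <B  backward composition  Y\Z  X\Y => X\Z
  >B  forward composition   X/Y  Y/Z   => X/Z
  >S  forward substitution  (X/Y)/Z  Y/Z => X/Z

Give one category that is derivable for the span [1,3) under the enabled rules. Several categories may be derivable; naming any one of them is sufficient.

S

[0,6] S   <
  [0,4] N\NP   >
    [0,1] "idea" : (N\NP)/N
    [1,4] N   <
      [1,3] S   <
        [1,2] "with" : NP\PP
        [2,3] "plan" : S\(NP\PP)
      [3,4] "river" : N\S
  [4,6] S\(N\NP)   >
    [4,5] "the" : (S\(N\NP))/PP
    [5,6] "often" : PP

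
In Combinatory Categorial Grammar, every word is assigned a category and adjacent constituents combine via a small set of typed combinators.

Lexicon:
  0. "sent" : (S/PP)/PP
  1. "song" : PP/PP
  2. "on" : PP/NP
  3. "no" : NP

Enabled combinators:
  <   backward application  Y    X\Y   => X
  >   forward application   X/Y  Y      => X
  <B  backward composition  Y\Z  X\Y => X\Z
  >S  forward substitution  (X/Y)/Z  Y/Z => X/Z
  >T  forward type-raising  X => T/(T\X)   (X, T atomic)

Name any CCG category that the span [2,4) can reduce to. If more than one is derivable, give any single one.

[0,4] S   >
  [0,2] S/PP   >S
    [0,1] "sent" : (S/PP)/PP
    [1,2] "song" : PP/PP
  [2,4] PP   >
    [2,3] "on" : PP/NP
    [3,4] "no" : NP

PP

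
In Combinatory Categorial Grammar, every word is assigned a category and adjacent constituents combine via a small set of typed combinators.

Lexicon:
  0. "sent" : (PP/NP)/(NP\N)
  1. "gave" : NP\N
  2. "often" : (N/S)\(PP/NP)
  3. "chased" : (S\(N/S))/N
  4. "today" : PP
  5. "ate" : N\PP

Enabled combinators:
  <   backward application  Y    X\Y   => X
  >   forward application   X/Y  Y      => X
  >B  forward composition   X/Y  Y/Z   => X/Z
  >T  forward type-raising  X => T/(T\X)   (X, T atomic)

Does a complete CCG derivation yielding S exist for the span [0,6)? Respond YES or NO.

[0,6] S   <
  [0,3] N/S   <
    [0,2] PP/NP   >
      [0,1] "sent" : (PP/NP)/(NP\N)
      [1,2] "gave" : NP\N
    [2,3] "often" : (N/S)\(PP/NP)
  [3,6] S\(N/S)   >
    [3,4] "chased" : (S\(N/S))/N
    [4,6] N   <
      [4,5] "today" : PP
      [5,6] "ate" : N\PP

YES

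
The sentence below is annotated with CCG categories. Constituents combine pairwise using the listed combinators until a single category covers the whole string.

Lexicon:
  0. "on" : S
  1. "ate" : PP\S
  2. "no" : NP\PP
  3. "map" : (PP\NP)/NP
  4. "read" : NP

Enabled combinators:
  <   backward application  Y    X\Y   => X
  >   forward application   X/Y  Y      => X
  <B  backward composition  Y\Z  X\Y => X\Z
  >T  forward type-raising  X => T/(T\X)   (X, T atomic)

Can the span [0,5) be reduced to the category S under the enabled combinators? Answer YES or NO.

NO

S PP\S NP\PP (PP\NP)/NP NP
CKY chart[0,5] = {N/(N\PP), NP/(NP\PP), PP, PP/(PP\PP), S/(S\PP)}; S ∉ chart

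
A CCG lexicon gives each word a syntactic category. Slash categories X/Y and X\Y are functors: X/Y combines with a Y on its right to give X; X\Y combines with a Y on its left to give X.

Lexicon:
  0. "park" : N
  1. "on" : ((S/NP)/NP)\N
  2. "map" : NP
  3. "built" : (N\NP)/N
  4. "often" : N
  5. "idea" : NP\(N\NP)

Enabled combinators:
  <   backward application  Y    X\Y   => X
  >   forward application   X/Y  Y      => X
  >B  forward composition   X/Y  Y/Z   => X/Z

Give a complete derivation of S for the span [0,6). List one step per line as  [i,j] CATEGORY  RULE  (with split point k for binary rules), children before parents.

[0,1] N  lex  "park"
[1,2] ((S/NP)/NP)\N  lex  "on"
[0,2] (S/NP)/NP  <  k=1
[2,3] NP  lex  "map"
[0,3] S/NP  >  k=2
[3,4] (N\NP)/N  lex  "built"
[4,5] N  lex  "often"
[3,5] N\NP  >  k=4
[5,6] NP\(N\NP)  lex  "idea"
[3,6] NP  <  k=5
[0,6] S  >  k=3

[0,6] S   >
  [0,3] S/NP   >
    [0,2] (S/NP)/NP   <
      [0,1] "park" : N
      [1,2] "on" : ((S/NP)/NP)\N
    [2,3] "map" : NP
  [3,6] NP   <
    [3,5] N\NP   >
      [3,4] "built" : (N\NP)/N
      [4,5] "often" : N
    [5,6] "idea" : NP\(N\NP)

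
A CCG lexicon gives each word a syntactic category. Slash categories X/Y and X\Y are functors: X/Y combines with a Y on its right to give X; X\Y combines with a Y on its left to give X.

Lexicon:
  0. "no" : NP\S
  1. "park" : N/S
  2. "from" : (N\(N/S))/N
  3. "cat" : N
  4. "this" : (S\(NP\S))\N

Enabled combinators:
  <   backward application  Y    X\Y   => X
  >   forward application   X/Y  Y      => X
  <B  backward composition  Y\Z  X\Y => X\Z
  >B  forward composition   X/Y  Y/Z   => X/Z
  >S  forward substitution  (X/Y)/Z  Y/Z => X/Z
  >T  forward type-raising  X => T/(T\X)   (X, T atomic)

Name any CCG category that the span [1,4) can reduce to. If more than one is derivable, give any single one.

[0,5] S   <
  [0,1] "no" : NP\S
  [1,5] S\(NP\S)   <
    [1,4] N   <
      [1,2] "park" : N/S
      [2,4] N\(N/S)   >
        [2,3] "from" : (N\(N/S))/N
        [3,4] "cat" : N
    [4,5] "this" : (S\(NP\S))\N

N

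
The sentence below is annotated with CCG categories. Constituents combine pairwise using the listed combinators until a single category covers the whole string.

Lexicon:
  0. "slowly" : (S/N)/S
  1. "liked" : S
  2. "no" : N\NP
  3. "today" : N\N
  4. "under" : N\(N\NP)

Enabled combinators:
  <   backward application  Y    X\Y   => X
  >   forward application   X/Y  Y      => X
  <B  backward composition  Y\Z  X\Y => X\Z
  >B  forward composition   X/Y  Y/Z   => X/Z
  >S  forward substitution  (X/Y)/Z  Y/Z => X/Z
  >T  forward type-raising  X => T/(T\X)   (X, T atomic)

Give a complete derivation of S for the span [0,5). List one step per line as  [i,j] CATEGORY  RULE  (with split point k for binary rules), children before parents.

[0,1] (S/N)/S  lex  "slowly"
[1,2] S  lex  "liked"
[0,2] S/N  >  k=1
[2,3] N\NP  lex  "no"
[3,4] N\N  lex  "today"
[2,4] N\NP  <B  k=3
[4,5] N\(N\NP)  lex  "under"
[2,5] N  <  k=4
[0,5] S  >  k=2

[0,5] S   >
  [0,2] S/N   >
    [0,1] "slowly" : (S/N)/S
    [1,2] "liked" : S
  [2,5] N   <
    [2,4] N\NP   <B
      [2,3] "no" : N\NP
      [3,4] "today" : N\N
    [4,5] "under" : N\(N\NP)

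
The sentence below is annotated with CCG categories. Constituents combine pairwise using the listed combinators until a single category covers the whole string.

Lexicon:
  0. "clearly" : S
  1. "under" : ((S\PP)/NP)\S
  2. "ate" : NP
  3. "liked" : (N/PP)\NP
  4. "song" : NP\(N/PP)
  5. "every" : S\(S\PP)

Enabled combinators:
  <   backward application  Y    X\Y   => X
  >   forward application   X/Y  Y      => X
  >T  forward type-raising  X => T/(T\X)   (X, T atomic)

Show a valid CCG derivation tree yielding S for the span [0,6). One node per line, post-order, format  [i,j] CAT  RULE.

[0,1] S  lex  "clearly"
[1,2] ((S\PP)/NP)\S  lex  "under"
[0,2] (S\PP)/NP  <  k=1
[2,3] NP  lex  "ate"
[3,4] (N/PP)\NP  lex  "liked"
[2,4] N/PP  <  k=3
[4,5] NP\(N/PP)  lex  "song"
[2,5] NP  <  k=4
[0,5] S\PP  >  k=2
[5,6] S\(S\PP)  lex  "every"
[0,6] S  <  k=5

[0,6] S   <
  [0,5] S\PP   >
    [0,2] (S\PP)/NP   <
      [0,1] "clearly" : S
      [1,2] "under" : ((S\PP)/NP)\S
    [2,5] NP   <
      [2,4] N/PP   <
        [2,3] "ate" : NP
        [3,4] "liked" : (N/PP)\NP
      [4,5] "song" : NP\(N/PP)
  [5,6] "every" : S\(S\PP)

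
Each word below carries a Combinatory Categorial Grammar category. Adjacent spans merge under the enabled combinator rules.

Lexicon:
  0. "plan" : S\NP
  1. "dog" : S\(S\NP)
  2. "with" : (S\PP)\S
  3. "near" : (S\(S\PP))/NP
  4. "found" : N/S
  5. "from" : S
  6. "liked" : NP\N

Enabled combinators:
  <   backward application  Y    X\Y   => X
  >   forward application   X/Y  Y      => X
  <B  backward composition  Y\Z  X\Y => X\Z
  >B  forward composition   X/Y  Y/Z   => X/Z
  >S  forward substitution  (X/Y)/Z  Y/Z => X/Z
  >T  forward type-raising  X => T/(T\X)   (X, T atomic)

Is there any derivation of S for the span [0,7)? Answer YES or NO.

YES

[0,7] S   <
  [0,3] S\PP   <
    [0,2] S   <
      [0,1] "plan" : S\NP
      [1,2] "dog" : S\(S\NP)
    [2,3] "with" : (S\PP)\S
  [3,7] S\(S\PP)   >
    [3,4] "near" : (S\(S\PP))/NP
    [4,7] NP   <
      [4,6] N   >
        [4,5] "found" : N/S
        [5,6] "from" : S
      [6,7] "liked" : NP\N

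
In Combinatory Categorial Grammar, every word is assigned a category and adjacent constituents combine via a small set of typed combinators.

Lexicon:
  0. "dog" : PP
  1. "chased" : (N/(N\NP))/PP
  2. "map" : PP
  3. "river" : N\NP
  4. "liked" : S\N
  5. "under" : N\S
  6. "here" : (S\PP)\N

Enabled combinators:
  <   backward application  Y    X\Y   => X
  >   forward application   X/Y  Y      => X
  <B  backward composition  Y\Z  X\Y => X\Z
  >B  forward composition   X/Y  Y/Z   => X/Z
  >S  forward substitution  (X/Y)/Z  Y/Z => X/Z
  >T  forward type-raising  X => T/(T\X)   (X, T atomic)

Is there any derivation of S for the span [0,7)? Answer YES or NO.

[0,7] S   >
  [0,1] S/(S\PP)   >T
    [0,1] "dog" : PP
  [1,7] S\PP   <
    [1,6] N   >
      [1,3] N/(N\NP)   >
        [1,2] "chased" : (N/(N\NP))/PP
        [2,3] "map" : PP
      [3,6] N\NP   <B
        [3,4] "river" : N\NP
        [4,6] N\N   <B
          [4,5] "liked" : S\N
          [5,6] "under" : N\S
    [6,7] "here" : (S\PP)\N

YES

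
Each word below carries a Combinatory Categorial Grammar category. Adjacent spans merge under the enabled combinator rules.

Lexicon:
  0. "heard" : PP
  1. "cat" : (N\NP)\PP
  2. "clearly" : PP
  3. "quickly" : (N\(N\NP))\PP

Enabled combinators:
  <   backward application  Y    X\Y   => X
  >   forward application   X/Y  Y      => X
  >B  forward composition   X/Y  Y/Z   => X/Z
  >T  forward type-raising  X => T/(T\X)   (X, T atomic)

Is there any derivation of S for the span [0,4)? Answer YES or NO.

NO

PP (N\NP)\PP PP (N\(N\NP))\PP
CKY chart[0,4] = {N, N/(N\N), NP/(NP\N), PP/(PP\N), S/(S\N)}; S ∉ chart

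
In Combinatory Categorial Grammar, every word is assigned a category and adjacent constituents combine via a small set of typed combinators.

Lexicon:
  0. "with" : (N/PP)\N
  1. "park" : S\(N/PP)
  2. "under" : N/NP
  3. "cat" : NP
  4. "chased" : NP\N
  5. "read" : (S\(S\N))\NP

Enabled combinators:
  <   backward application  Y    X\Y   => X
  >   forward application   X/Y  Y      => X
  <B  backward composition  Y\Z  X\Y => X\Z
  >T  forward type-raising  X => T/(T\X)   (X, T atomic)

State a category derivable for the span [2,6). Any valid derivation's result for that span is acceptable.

[0,6] S   <
  [0,2] S\N   <B
    [0,1] "with" : (N/PP)\N
    [1,2] "park" : S\(N/PP)
  [2,6] S\(S\N)   <
    [2,5] NP   <
      [2,4] N   >
        [2,3] "under" : N/NP
        [3,4] "cat" : NP
      [4,5] "chased" : NP\N
    [5,6] "read" : (S\(S\N))\NP

S\(S\N)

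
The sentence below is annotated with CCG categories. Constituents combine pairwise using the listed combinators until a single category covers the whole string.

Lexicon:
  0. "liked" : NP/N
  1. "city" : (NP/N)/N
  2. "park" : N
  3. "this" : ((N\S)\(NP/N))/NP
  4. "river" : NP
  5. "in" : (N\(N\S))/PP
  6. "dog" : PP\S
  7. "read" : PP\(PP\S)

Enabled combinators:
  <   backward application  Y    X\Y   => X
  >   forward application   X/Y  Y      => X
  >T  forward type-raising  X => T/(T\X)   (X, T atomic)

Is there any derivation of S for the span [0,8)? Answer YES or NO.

NO

NP/N (NP/N)/N N ((N\S)\(NP/N))/NP NP (N\(N\S))/PP PP\S PP\(PP\S)
CKY chart[0,8] = {N/(N\NP), NP, NP/(NP\NP), PP/(PP\NP), S/(S\NP)}; S ∉ chart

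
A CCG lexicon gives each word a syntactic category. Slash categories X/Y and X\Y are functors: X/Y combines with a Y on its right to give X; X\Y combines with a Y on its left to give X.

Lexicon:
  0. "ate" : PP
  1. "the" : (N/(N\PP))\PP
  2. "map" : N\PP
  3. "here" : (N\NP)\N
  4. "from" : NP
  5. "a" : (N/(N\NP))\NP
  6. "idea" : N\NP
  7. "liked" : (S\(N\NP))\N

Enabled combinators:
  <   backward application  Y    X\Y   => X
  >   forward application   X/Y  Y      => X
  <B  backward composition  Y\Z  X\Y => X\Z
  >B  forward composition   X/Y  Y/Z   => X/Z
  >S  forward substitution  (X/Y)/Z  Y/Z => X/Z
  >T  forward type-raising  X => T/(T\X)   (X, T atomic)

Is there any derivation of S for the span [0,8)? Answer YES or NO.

YES

[0,8] S   <
  [0,4] N\NP   <
    [0,3] N   >
      [0,2] N/(N\PP)   <
        [0,1] "ate" : PP
        [1,2] "the" : (N/(N\PP))\PP
      [2,3] "map" : N\PP
    [3,4] "here" : (N\NP)\N
  [4,8] S\(N\NP)   <
    [4,7] N   >
      [4,6] N/(N\NP)   <
        [4,5] "from" : NP
        [5,6] "a" : (N/(N\NP))\NP
      [6,7] "idea" : N\NP
    [7,8] "liked" : (S\(N\NP))\N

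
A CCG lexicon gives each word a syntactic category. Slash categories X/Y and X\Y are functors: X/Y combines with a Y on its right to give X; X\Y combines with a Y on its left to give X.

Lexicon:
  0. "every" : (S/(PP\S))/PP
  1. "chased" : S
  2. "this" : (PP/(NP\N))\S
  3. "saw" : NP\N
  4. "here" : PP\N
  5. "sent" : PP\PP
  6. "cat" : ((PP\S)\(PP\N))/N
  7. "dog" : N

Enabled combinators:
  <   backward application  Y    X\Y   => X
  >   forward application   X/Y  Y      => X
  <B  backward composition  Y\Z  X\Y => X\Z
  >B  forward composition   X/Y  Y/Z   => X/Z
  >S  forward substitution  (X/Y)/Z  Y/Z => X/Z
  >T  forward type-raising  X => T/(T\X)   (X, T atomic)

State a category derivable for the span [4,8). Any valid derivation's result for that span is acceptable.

PP\S

[0,8] S   >
  [0,4] S/(PP\S)   >
    [0,1] "every" : (S/(PP\S))/PP
    [1,4] PP   >
      [1,3] PP/(NP\N)   <
        [1,2] "chased" : S
        [2,3] "this" : (PP/(NP\N))\S
      [3,4] "saw" : NP\N
  [4,8] PP\S   <
    [4,6] PP\N   <B
      [4,5] "here" : PP\N
      [5,6] "sent" : PP\PP
    [6,8] (PP\S)\(PP\N)   >
      [6,7] "cat" : ((PP\S)\(PP\N))/N
      [7,8] "dog" : N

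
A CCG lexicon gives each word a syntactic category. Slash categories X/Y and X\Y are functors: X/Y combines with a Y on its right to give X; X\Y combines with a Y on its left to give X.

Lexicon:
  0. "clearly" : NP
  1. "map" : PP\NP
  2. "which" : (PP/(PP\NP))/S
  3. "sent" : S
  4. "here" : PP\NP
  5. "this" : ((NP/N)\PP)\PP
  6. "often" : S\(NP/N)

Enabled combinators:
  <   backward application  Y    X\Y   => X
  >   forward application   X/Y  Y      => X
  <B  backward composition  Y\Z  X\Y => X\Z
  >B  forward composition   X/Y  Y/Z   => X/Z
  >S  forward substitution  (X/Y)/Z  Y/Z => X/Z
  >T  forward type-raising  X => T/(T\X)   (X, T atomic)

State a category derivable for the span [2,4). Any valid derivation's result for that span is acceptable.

PP/(PP\NP)

[0,7] S   <
  [0,6] NP/N   <
    [0,2] PP   <
      [0,1] "clearly" : NP
      [1,2] "map" : PP\NP
    [2,6] (NP/N)\PP   <
      [2,5] PP   >
        [2,4] PP/(PP\NP)   >
          [2,3] "which" : (PP/(PP\NP))/S
          [3,4] "sent" : S
        [4,5] "here" : PP\NP
      [5,6] "this" : ((NP/N)\PP)\PP
  [6,7] "often" : S\(NP/N)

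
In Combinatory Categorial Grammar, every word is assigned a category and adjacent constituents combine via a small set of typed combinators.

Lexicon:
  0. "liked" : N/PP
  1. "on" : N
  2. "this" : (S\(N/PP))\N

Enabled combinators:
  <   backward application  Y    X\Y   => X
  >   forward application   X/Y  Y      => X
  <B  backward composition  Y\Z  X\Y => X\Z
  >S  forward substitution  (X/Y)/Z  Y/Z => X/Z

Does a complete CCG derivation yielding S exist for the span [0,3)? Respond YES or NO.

[0,3] S   <
  [0,1] "liked" : N/PP
  [1,3] S\(N/PP)   <
    [1,2] "on" : N
    [2,3] "this" : (S\(N/PP))\N

YES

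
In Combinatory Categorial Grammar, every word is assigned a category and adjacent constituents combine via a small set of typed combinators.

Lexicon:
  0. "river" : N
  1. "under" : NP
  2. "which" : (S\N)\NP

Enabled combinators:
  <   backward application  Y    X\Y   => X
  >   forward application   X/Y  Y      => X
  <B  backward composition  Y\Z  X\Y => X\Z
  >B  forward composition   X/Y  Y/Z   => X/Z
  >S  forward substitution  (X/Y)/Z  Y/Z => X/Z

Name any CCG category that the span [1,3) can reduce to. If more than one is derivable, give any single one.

[0,3] S   <
  [0,1] "river" : N
  [1,3] S\N   <
    [1,2] "under" : NP
    [2,3] "which" : (S\N)\NP

S\N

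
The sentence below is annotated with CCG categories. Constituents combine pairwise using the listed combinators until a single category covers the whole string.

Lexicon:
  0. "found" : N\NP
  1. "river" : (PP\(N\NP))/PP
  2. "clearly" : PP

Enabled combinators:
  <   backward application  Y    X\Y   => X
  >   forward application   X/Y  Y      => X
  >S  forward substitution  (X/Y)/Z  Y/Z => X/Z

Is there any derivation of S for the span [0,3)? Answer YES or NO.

NO

N\NP (PP\(N\NP))/PP PP
CKY chart[0,3] = {PP}; S ∉ chart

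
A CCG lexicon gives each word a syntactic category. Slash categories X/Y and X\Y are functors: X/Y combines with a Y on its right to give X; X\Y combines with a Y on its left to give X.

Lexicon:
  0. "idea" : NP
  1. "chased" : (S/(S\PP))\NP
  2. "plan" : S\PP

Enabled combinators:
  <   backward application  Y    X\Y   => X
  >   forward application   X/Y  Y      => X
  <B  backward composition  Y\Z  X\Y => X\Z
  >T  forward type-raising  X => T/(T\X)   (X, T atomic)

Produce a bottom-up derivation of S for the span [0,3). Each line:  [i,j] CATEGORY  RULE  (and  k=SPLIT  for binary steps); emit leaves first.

[0,1] NP  lex  "idea"
[1,2] (S/(S\PP))\NP  lex  "chased"
[0,2] S/(S\PP)  <  k=1
[2,3] S\PP  lex  "plan"
[0,3] S  >  k=2

[0,3] S   >
  [0,2] S/(S\PP)   <
    [0,1] "idea" : NP
    [1,2] "chased" : (S/(S\PP))\NP
  [2,3] "plan" : S\PP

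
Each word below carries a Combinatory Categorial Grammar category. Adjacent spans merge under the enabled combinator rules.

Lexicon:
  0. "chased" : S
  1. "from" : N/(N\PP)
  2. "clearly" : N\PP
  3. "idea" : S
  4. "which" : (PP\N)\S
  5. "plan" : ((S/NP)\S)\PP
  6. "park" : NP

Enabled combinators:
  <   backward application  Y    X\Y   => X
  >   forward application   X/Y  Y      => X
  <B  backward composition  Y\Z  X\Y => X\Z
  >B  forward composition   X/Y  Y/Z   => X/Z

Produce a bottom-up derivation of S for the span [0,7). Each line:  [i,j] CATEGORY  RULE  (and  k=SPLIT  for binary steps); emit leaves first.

[0,1] S  lex  "chased"
[1,2] N/(N\PP)  lex  "from"
[2,3] N\PP  lex  "clearly"
[1,3] N  >  k=2
[3,4] S  lex  "idea"
[4,5] (PP\N)\S  lex  "which"
[3,5] PP\N  <  k=4
[1,5] PP  <  k=3
[5,6] ((S/NP)\S)\PP  lex  "plan"
[1,6] (S/NP)\S  <  k=5
[0,6] S/NP  <  k=1
[6,7] NP  lex  "park"
[0,7] S  >  k=6

[0,7] S   >
  [0,6] S/NP   <
    [0,1] "chased" : S
    [1,6] (S/NP)\S   <
      [1,5] PP   <
        [1,3] N   >
          [1,2] "from" : N/(N\PP)
          [2,3] "clearly" : N\PP
        [3,5] PP\N   <
          [3,4] "idea" : S
          [4,5] "which" : (PP\N)\S
      [5,6] "plan" : ((S/NP)\S)\PP
  [6,7] "park" : NP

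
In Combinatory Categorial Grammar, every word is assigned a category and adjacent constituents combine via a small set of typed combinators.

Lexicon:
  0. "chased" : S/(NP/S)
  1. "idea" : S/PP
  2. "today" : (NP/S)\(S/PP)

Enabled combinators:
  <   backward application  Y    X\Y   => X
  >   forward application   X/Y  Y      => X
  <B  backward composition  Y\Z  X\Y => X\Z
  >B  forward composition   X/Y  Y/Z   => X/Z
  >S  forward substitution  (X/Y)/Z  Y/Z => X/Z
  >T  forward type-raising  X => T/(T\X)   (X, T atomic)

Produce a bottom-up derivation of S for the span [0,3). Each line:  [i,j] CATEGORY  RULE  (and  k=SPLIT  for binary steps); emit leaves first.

[0,3] S   >
  [0,1] "chased" : S/(NP/S)
  [1,3] NP/S   <
    [1,2] "idea" : S/PP
    [2,3] "today" : (NP/S)\(S/PP)

[0,1] S/(NP/S)  lex  "chased"
[1,2] S/PP  lex  "idea"
[2,3] (NP/S)\(S/PP)  lex  "today"
[1,3] NP/S  <  k=2
[0,3] S  >  k=1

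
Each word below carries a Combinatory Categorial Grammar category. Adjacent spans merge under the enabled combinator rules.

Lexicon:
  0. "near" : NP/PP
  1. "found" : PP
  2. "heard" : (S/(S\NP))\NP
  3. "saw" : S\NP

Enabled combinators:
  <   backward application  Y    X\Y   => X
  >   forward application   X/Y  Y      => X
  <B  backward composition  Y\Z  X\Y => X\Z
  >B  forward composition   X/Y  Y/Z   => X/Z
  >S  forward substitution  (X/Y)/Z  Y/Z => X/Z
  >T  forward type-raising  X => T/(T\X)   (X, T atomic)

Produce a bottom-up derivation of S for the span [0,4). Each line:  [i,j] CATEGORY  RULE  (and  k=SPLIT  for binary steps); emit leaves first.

[0,4] S   >
  [0,3] S/(S\NP)   <
    [0,2] NP   >
      [0,1] "near" : NP/PP
      [1,2] "found" : PP
    [2,3] "heard" : (S/(S\NP))\NP
  [3,4] "saw" : S\NP

[0,1] NP/PP  lex  "near"
[1,2] PP  lex  "found"
[0,2] NP  >  k=1
[2,3] (S/(S\NP))\NP  lex  "heard"
[0,3] S/(S\NP)  <  k=2
[3,4] S\NP  lex  "saw"
[0,4] S  >  k=3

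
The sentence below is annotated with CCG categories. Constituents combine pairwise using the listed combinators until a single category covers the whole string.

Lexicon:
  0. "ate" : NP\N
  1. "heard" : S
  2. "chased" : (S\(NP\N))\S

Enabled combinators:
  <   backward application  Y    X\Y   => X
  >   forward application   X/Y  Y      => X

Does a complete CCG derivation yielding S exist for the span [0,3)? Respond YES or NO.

[0,3] S   <
  [0,1] "ate" : NP\N
  [1,3] S\(NP\N)   <
    [1,2] "heard" : S
    [2,3] "chased" : (S\(NP\N))\S

YES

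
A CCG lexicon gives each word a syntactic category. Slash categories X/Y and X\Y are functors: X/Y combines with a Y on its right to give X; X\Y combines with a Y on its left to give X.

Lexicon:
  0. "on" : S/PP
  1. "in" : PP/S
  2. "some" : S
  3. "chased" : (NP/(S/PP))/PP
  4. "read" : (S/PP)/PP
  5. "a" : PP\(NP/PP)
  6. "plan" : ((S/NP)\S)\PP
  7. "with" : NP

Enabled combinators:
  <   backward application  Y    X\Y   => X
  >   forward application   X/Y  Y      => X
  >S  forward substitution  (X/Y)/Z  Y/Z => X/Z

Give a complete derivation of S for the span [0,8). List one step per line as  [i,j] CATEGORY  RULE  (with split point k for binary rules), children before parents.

[0,1] S/PP  lex  "on"
[1,2] PP/S  lex  "in"
[2,3] S  lex  "some"
[1,3] PP  >  k=2
[0,3] S  >  k=1
[3,4] (NP/(S/PP))/PP  lex  "chased"
[4,5] (S/PP)/PP  lex  "read"
[3,5] NP/PP  >S  k=4
[5,6] PP\(NP/PP)  lex  "a"
[3,6] PP  <  k=5
[6,7] ((S/NP)\S)\PP  lex  "plan"
[3,7] (S/NP)\S  <  k=6
[0,7] S/NP  <  k=3
[7,8] NP  lex  "with"
[0,8] S  >  k=7

[0,8] S   >
  [0,7] S/NP   <
    [0,3] S   >
      [0,1] "on" : S/PP
      [1,3] PP   >
        [1,2] "in" : PP/S
        [2,3] "some" : S
    [3,7] (S/NP)\S   <
      [3,6] PP   <
        [3,5] NP/PP   >S
          [3,4] "chased" : (NP/(S/PP))/PP
          [4,5] "read" : (S/PP)/PP
        [5,6] "a" : PP\(NP/PP)
      [6,7] "plan" : ((S/NP)\S)\PP
  [7,8] "with" : NP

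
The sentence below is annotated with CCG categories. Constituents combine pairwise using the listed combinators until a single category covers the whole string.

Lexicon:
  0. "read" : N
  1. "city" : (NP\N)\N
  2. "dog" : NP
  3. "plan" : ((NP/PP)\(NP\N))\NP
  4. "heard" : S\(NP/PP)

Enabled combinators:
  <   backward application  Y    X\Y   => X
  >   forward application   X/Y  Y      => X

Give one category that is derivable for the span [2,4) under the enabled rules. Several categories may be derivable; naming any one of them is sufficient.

(NP/PP)\(NP\N)

[0,5] S   <
  [0,4] NP/PP   <
    [0,2] NP\N   <
      [0,1] "read" : N
      [1,2] "city" : (NP\N)\N
    [2,4] (NP/PP)\(NP\N)   <
      [2,3] "dog" : NP
      [3,4] "plan" : ((NP/PP)\(NP\N))\NP
  [4,5] "heard" : S\(NP/PP)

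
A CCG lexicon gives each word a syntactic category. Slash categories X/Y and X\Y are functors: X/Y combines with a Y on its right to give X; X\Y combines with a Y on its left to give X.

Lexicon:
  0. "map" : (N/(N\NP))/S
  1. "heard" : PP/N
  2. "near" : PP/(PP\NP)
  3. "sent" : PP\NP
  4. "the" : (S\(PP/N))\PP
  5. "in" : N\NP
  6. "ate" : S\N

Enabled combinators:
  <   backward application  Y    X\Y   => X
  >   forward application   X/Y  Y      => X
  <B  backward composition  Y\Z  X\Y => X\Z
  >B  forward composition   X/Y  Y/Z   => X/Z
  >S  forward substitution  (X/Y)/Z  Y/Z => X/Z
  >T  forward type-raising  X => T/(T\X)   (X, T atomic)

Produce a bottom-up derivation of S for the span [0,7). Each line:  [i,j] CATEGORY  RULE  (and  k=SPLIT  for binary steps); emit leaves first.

[0,1] (N/(N\NP))/S  lex  "map"
[1,2] PP/N  lex  "heard"
[2,3] PP/(PP\NP)  lex  "near"
[3,4] PP\NP  lex  "sent"
[2,4] PP  >  k=3
[4,5] (S\(PP/N))\PP  lex  "the"
[2,5] S\(PP/N)  <  k=4
[1,5] S  <  k=2
[0,5] N/(N\NP)  >  k=1
[5,6] N\NP  lex  "in"
[0,6] N  >  k=5
[6,7] S\N  lex  "ate"
[0,7] S  <  k=6

[0,7] S   <
  [0,6] N   >
    [0,5] N/(N\NP)   >
      [0,1] "map" : (N/(N\NP))/S
      [1,5] S   <
        [1,2] "heard" : PP/N
        [2,5] S\(PP/N)   <
          [2,4] PP   >
            [2,3] "near" : PP/(PP\NP)
            [3,4] "sent" : PP\NP
          [4,5] "the" : (S\(PP/N))\PP
    [5,6] "in" : N\NP
  [6,7] "ate" : S\N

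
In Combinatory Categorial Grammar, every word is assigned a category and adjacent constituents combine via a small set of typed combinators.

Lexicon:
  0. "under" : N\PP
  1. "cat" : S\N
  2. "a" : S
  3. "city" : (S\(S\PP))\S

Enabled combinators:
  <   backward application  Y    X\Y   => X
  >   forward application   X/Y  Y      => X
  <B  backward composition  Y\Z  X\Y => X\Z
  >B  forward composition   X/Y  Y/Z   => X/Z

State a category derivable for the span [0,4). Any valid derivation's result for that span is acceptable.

[0,4] S   <
  [0,2] S\PP   <B
    [0,1] "under" : N\PP
    [1,2] "cat" : S\N
  [2,4] S\(S\PP)   <
    [2,3] "a" : S
    [3,4] "city" : (S\(S\PP))\S

S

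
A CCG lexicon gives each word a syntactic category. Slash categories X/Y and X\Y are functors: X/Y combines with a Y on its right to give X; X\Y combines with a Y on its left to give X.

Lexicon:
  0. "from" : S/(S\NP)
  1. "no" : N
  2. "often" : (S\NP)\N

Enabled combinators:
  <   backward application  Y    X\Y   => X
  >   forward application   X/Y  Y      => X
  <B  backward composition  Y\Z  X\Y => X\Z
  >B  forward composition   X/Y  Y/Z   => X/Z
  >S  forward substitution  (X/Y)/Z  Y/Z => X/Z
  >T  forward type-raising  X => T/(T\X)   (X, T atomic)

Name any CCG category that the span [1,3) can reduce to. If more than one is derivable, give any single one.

[0,3] S   >
  [0,1] "from" : S/(S\NP)
  [1,3] S\NP   <
    [1,2] "no" : N
    [2,3] "often" : (S\NP)\N

S\NP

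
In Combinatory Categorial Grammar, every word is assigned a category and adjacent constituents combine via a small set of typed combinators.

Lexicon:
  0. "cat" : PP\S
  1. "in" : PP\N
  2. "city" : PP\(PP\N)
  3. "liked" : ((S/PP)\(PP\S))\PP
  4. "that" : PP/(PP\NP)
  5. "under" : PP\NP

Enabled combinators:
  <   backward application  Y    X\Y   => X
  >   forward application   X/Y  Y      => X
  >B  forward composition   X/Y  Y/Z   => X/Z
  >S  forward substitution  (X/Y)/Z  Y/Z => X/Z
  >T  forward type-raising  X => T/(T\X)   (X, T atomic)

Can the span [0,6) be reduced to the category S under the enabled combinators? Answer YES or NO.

YES

[0,6] S   >
  [0,4] S/PP   <
    [0,1] "cat" : PP\S
    [1,4] (S/PP)\(PP\S)   <
      [1,3] PP   <
        [1,2] "in" : PP\N
        [2,3] "city" : PP\(PP\N)
      [3,4] "liked" : ((S/PP)\(PP\S))\PP
  [4,6] PP   >
    [4,5] "that" : PP/(PP\NP)
    [5,6] "under" : PP\NP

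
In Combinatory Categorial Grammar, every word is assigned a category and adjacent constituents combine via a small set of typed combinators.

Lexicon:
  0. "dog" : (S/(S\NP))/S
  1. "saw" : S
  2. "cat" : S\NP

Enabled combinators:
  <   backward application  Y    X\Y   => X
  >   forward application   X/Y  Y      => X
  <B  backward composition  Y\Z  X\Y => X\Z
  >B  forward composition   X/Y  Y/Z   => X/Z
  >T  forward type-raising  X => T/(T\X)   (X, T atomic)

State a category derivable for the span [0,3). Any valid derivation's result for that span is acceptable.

[0,3] S   >
  [0,2] S/(S\NP)   >
    [0,1] "dog" : (S/(S\NP))/S
    [1,2] "saw" : S
  [2,3] "cat" : S\NP

S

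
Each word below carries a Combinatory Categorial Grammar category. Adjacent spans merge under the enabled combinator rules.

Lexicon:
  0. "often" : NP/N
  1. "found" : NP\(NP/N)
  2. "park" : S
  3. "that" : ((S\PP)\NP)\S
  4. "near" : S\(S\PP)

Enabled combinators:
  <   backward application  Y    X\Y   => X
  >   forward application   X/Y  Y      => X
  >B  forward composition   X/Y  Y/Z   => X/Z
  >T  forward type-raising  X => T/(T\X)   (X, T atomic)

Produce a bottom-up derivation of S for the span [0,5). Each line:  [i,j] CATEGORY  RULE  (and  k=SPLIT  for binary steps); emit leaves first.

[0,5] S   <
  [0,4] S\PP   <
    [0,2] NP   <
      [0,1] "often" : NP/N
      [1,2] "found" : NP\(NP/N)
    [2,4] (S\PP)\NP   <
      [2,3] "park" : S
      [3,4] "that" : ((S\PP)\NP)\S
  [4,5] "near" : S\(S\PP)

[0,1] NP/N  lex  "often"
[1,2] NP\(NP/N)  lex  "found"
[0,2] NP  <  k=1
[2,3] S  lex  "park"
[3,4] ((S\PP)\NP)\S  lex  "that"
[2,4] (S\PP)\NP  <  k=3
[0,4] S\PP  <  k=2
[4,5] S\(S\PP)  lex  "near"
[0,5] S  <  k=4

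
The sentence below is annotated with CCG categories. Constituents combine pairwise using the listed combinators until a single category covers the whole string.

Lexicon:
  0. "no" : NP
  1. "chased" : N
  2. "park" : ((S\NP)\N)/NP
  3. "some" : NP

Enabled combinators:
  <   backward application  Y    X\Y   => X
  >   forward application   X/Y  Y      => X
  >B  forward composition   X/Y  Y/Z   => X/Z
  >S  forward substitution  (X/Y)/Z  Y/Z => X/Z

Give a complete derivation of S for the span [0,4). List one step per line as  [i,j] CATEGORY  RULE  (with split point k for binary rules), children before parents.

[0,4] S   <
  [0,1] "no" : NP
  [1,4] S\NP   <
    [1,2] "chased" : N
    [2,4] (S\NP)\N   >
      [2,3] "park" : ((S\NP)\N)/NP
      [3,4] "some" : NP

[0,1] NP  lex  "no"
[1,2] N  lex  "chased"
[2,3] ((S\NP)\N)/NP  lex  "park"
[3,4] NP  lex  "some"
[2,4] (S\NP)\N  >  k=3
[1,4] S\NP  <  k=2
[0,4] S  <  k=1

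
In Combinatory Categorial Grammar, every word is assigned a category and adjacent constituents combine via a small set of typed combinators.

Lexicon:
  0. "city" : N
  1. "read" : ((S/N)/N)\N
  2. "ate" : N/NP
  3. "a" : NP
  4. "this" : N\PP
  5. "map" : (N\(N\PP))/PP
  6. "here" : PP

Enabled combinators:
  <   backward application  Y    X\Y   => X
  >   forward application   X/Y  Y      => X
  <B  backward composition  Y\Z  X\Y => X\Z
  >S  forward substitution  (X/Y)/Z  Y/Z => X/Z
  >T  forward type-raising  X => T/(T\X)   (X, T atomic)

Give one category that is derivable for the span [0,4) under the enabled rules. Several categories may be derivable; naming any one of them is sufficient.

[0,7] S   >
  [0,4] S/N   >
    [0,2] (S/N)/N   <
      [0,1] "city" : N
      [1,2] "read" : ((S/N)/N)\N
    [2,4] N   >
      [2,3] "ate" : N/NP
      [3,4] "a" : NP
  [4,7] N   <
    [4,5] "this" : N\PP
    [5,7] N\(N\PP)   >
      [5,6] "map" : (N\(N\PP))/PP
      [6,7] "here" : PP

S/N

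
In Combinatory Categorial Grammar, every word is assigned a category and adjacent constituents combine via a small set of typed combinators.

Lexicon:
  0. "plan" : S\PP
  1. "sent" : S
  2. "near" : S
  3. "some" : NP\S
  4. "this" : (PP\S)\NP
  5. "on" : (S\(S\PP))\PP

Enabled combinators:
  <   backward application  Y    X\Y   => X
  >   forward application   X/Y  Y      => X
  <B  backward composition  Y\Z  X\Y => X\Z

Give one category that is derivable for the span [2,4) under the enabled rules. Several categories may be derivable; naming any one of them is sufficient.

NP

[0,6] S   <
  [0,1] "plan" : S\PP
  [1,6] S\(S\PP)   <
    [1,5] PP   <
      [1,2] "sent" : S
      [2,5] PP\S   <
        [2,4] NP   <
          [2,3] "near" : S
          [3,4] "some" : NP\S
        [4,5] "this" : (PP\S)\NP
    [5,6] "on" : (S\(S\PP))\PP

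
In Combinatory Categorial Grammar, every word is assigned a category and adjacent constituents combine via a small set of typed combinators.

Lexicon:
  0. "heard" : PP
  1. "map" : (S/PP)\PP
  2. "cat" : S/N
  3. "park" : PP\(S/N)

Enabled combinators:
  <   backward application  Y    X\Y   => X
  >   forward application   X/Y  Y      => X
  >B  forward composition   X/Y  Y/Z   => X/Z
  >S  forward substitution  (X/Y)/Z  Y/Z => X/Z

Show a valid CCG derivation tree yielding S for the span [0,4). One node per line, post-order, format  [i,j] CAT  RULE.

[0,1] PP  lex  "heard"
[1,2] (S/PP)\PP  lex  "map"
[0,2] S/PP  <  k=1
[2,3] S/N  lex  "cat"
[3,4] PP\(S/N)  lex  "park"
[2,4] PP  <  k=3
[0,4] S  >  k=2

[0,4] S   >
  [0,2] S/PP   <
    [0,1] "heard" : PP
    [1,2] "map" : (S/PP)\PP
  [2,4] PP   <
    [2,3] "cat" : S/N
    [3,4] "park" : PP\(S/N)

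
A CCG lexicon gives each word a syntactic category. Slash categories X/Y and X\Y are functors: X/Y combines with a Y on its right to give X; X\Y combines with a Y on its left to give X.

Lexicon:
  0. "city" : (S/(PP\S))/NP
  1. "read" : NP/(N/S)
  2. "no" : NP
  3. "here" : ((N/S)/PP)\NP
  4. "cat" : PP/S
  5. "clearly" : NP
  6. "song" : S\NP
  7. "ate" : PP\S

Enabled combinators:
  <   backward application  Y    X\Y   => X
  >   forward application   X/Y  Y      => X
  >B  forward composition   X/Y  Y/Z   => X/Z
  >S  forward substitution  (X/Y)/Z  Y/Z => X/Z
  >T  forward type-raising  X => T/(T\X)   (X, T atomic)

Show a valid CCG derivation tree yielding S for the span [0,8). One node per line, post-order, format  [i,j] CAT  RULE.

[0,1] (S/(PP\S))/NP  lex  "city"
[1,2] NP/(N/S)  lex  "read"
[2,3] NP  lex  "no"
[3,4] ((N/S)/PP)\NP  lex  "here"
[2,4] (N/S)/PP  <  k=3
[4,5] PP/S  lex  "cat"
[5,6] NP  lex  "clearly"
[6,7] S\NP  lex  "song"
[5,7] S  <  k=6
[4,7] PP  >  k=5
[2,7] N/S  >  k=4
[1,7] NP  >  k=2
[0,7] S/(PP\S)  >  k=1
[7,8] PP\S  lex  "ate"
[0,8] S  >  k=7

[0,8] S   >
  [0,7] S/(PP\S)   >
    [0,1] "city" : (S/(PP\S))/NP
    [1,7] NP   >
      [1,2] "read" : NP/(N/S)
      [2,7] N/S   >
        [2,4] (N/S)/PP   <
          [2,3] "no" : NP
          [3,4] "here" : ((N/S)/PP)\NP
        [4,7] PP   >
          [4,5] "cat" : PP/S
          [5,7] S   <
            [5,6] "clearly" : NP
            [6,7] "song" : S\NP
  [7,8] "ate" : PP\S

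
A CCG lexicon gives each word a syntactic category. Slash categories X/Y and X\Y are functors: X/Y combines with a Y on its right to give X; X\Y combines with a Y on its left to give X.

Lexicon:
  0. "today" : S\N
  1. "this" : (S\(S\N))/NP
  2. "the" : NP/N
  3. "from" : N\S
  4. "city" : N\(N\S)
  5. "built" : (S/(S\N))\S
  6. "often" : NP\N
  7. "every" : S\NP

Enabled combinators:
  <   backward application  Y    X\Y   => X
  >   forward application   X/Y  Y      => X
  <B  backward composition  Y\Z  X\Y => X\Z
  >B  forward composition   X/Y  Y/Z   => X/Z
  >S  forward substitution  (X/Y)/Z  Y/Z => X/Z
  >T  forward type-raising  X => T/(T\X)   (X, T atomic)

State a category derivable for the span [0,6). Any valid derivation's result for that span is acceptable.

[0,8] S   >
  [0,6] S/(S\N)   <
    [0,5] S   <
      [0,1] "today" : S\N
      [1,5] S\(S\N)   >
        [1,2] "this" : (S\(S\N))/NP
        [2,5] NP   >
          [2,3] "the" : NP/N
          [3,5] N   <
            [3,4] "from" : N\S
            [4,5] "city" : N\(N\S)
    [5,6] "built" : (S/(S\N))\S
  [6,8] S\N   <B
    [6,7] "often" : NP\N
    [7,8] "every" : S\NP

S/(S\N)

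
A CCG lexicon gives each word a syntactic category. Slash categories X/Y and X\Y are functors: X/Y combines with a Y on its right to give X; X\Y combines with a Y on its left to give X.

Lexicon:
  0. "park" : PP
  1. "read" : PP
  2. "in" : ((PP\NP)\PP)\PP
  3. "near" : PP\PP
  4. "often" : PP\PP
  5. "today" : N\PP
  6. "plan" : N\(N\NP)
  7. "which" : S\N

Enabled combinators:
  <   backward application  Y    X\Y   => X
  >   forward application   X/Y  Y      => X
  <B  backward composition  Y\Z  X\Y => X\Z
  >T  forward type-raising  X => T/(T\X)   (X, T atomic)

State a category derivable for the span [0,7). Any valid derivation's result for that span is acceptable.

N

[0,8] S   <
  [0,7] N   <
    [0,6] N\NP   <B
      [0,3] PP\NP   <
        [0,1] "park" : PP
        [1,3] (PP\NP)\PP   <
          [1,2] "read" : PP
          [2,3] "in" : ((PP\NP)\PP)\PP
      [3,6] N\PP   <B
        [3,4] "near" : PP\PP
        [4,6] N\PP   <B
          [4,5] "often" : PP\PP
          [5,6] "today" : N\PP
    [6,7] "plan" : N\(N\NP)
  [7,8] "which" : S\N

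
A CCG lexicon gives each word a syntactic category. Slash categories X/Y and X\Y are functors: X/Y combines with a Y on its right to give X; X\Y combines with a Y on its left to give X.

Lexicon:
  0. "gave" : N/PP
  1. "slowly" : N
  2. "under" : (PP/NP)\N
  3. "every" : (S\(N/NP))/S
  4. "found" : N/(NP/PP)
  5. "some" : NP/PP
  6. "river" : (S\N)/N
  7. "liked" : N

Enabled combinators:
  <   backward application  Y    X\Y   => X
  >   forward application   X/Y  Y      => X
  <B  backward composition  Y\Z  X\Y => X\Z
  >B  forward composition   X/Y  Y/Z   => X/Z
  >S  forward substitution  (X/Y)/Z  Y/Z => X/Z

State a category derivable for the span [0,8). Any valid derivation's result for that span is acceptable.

S

[0,8] S   <
  [0,3] N/NP   >B
    [0,1] "gave" : N/PP
    [1,3] PP/NP   <
      [1,2] "slowly" : N
      [2,3] "under" : (PP/NP)\N
  [3,8] S\(N/NP)   >
    [3,4] "every" : (S\(N/NP))/S
    [4,8] S   <
      [4,6] N   >
        [4,5] "found" : N/(NP/PP)
        [5,6] "some" : NP/PP
      [6,8] S\N   >
        [6,7] "river" : (S\N)/N
        [7,8] "liked" : N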